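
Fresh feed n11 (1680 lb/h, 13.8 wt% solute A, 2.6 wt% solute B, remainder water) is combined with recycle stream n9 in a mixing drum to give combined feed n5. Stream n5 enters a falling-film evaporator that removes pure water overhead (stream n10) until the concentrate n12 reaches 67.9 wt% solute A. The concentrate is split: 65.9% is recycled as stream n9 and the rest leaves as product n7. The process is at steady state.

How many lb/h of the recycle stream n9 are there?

Overall solute A balance (none leaves overhead): solute A in fresh feed = solute A in product, i.e. 1680×0.138 = (1−0.659)·n12·0.679.
n12 = 231.84/(0.679×0.341) = 1001.3 lb/h.
Recycle n9 = 0.659×1001.3 = 659.86 lb/h.

659.9 lb/h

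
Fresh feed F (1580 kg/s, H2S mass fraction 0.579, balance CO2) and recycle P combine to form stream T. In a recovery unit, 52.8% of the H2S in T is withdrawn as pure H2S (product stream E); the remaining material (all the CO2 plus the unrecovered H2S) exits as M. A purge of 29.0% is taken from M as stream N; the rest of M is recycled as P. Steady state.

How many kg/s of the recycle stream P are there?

2090 kg/s

CO2 enters only via F and leaves only via the purge: 1580×0.421 = 0.290×(CO2 in M), and the recovery unit passes all CO2, so CO2 in T = CO2 in M = 2293.7 kg/s.
H2S in T: m_A = 1580×0.579 + (1−0.290)·(1−0.528)·m_A, so m_A = 914.82/0.6649 = 1375.9 kg/s.
M = (1−0.528)×1375.9 + 2293.7 = 2943.2 kg/s.
Recycle P = (1−0.290)×2943.2 = 2089.6 kg/s.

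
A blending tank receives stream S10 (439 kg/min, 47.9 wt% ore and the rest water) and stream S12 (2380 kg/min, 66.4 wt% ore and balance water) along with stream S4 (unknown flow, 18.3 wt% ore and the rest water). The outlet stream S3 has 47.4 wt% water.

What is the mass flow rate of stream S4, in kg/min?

Let S4 be the unknown flow. Total out = 2819 + S4.
water balance: 1028.4 + 0.817·S4 = 0.474·(2819 + S4)
(0.817 − 0.474)·S4 = 0.474×2819 − 1028.4 = 307.81
S4 = 307.81 / 0.343 = 897.4 kg/min

897.4 kg/min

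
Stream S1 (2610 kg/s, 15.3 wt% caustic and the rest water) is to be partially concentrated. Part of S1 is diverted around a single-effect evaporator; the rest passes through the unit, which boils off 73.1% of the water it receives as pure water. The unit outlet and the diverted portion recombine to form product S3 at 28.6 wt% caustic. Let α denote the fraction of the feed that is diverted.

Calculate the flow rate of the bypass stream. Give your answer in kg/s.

649.7 kg/s

All 2610×0.153 = 399.33 kg/s of caustic reaches S3, so S3 = 399.33/0.286 = 1396.3 kg/s and vapour = 1213.7 kg/s.
The evaporator receives (1−α)·2610 of feed at 0.847 water and removes 0.731 of that water:
0.731×0.847×(1−α)×2610 = 1213.7
(1−α) = 1213.7/1616 = 0.7511;  α = 0.2489.
Bypass flow = 0.2489×2610 = 649.69 kg/s.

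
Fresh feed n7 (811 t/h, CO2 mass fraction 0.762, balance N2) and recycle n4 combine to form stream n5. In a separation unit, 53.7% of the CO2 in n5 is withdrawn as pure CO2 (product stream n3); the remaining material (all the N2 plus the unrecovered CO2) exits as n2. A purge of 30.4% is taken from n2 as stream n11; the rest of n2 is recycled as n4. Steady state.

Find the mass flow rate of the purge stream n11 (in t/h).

321.4 t/h

N2 enters only via n7 and leaves only via the purge: 811×0.238 = 0.304×(N2 in n2), and the separation unit passes all N2, so N2 in n5 = N2 in n2 = 634.93 t/h.
CO2 in n5: m_A = 811×0.762 + (1−0.304)·(1−0.537)·m_A, so m_A = 617.98/0.6778 = 911.81 t/h.
n2 = (1−0.537)×911.81 + 634.93 = 1057.1 t/h.
Purge n11 = 0.304×1057.1 = 321.36 t/h.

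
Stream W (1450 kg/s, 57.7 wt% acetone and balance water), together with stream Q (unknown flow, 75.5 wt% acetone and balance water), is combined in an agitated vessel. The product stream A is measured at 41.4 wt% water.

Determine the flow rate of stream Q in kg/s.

77.22 kg/s

Let Q be the unknown flow. Total out = 1450 + Q.
water balance: 613.35 + 0.245·Q = 0.414·(1450 + Q)
(0.245 − 0.414)·Q = 0.414×1450 − 613.35 = -13.05
Q = -13.05 / -0.169 = 77.219 kg/s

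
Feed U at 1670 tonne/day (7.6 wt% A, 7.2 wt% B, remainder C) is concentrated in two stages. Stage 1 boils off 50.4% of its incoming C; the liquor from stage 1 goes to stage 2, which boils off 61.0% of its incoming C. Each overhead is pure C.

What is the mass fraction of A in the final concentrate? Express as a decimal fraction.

0.2430

C in feed = 1670×0.852 = 1422.8 tonne/day.
After stage 1: C left = (1−0.504)×1422.8 = 705.73; stream total = 952.89 tonne/day.
After stage 2: C left = (1−0.610)×705.73 = 275.23; final concentrate = 522.39 tonne/day.
A fraction = 126.92/522.39 = 0.2430.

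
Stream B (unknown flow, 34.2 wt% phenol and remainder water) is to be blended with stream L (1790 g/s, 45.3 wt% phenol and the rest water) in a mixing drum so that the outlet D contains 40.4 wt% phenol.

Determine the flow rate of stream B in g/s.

1415 g/s

Let B be the unknown flow. Total out = 1790 + B.
phenol balance: 810.87 + 0.342·B = 0.404·(1790 + B)
(0.342 − 0.404)·B = 0.404×1790 − 810.87 = -87.71
B = -87.71 / -0.062 = 1414.7 g/s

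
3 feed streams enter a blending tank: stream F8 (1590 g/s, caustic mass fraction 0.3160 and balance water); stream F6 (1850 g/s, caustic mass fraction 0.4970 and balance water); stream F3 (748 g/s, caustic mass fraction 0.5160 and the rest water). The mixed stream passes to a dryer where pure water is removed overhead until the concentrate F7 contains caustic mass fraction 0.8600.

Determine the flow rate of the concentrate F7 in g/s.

caustic entering = 1590×0.316 + 1850×0.497 + 748×0.516 = 1807.9 g/s.
All caustic reports to F7, so F7 = 1807.9/0.860 = 2102.2 g/s.

2102 g/s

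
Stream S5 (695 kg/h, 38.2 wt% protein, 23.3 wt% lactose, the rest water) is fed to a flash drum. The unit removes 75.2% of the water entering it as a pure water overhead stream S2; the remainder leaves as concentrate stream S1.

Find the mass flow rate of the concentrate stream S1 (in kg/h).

water entering = 695×0.385 = 267.57 kg/h; overhead removed = 0.752×267.57 = 201.22 kg/h.
Concentrate = 695 − 201.22 = 493.78 kg/h.

493.8 kg/h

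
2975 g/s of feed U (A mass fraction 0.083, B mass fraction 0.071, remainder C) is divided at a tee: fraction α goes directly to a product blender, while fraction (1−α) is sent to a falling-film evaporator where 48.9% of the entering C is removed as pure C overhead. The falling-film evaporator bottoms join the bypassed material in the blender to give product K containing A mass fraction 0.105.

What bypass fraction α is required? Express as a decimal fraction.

All 2975×0.083 = 246.93 g/s of A reaches K, so K = 246.93/0.105 = 2351.7 g/s and vapour = 623.33 g/s.
The evaporator receives (1−α)·2975 of feed at 0.846 C and removes 0.489 of that C:
0.489×0.846×(1−α)×2975 = 623.33
(1−α) = 623.33/1230.7 = 0.5065;  α = 0.4935.

0.494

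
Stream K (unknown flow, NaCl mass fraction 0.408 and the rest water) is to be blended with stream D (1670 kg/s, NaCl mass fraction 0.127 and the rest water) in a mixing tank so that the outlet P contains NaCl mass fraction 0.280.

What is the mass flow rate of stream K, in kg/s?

1996 kg/s

Let K be the unknown flow. Total out = 1670 + K.
NaCl balance: 212.09 + 0.408·K = 0.280·(1670 + K)
(0.408 − 0.280)·K = 0.280×1670 − 212.09 = 255.51
K = 255.51 / 0.128 = 1996.2 kg/s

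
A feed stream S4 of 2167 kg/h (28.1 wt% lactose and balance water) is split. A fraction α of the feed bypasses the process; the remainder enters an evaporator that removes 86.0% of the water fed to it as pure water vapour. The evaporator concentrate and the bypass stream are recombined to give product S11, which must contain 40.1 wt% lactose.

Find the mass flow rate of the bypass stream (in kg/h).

1118 kg/h

All 2167×0.281 = 608.93 kg/h of lactose reaches S11, so S11 = 608.93/0.401 = 1518.5 kg/h and vapour = 648.48 kg/h.
The evaporator receives (1−α)·2167 of feed at 0.719 water and removes 0.860 of that water:
0.860×0.719×(1−α)×2167 = 648.48
(1−α) = 648.48/1339.9 = 0.4840;  α = 0.5160.
Bypass flow = 0.5160×2167 = 1118.3 kg/h.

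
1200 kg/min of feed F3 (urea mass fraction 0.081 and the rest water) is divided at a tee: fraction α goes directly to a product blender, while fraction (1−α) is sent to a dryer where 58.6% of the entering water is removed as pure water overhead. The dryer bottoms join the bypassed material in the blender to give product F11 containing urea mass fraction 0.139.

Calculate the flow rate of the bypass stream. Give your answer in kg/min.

270.2 kg/min

All 1200×0.081 = 97.2 kg/min of urea reaches F11, so F11 = 97.2/0.139 = 699.28 kg/min and vapour = 500.72 kg/min.
The evaporator receives (1−α)·1200 of feed at 0.919 water and removes 0.586 of that water:
0.586×0.919×(1−α)×1200 = 500.72
(1−α) = 500.72/646.24 = 0.7748;  α = 0.2252.
Bypass flow = 0.2252×1200 = 270.22 kg/min.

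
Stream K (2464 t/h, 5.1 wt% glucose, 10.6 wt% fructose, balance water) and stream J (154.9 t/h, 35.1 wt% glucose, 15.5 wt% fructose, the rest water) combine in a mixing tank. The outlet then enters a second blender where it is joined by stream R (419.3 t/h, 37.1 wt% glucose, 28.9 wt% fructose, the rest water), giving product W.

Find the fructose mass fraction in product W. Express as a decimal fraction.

Overall, product flow = 3038.2 t/h.
fructose in = 2464×0.106 + 154.9×0.155 + 419.3×0.289 = 406.37 t/h.
fructose fraction in W = 0.1338.

0.1338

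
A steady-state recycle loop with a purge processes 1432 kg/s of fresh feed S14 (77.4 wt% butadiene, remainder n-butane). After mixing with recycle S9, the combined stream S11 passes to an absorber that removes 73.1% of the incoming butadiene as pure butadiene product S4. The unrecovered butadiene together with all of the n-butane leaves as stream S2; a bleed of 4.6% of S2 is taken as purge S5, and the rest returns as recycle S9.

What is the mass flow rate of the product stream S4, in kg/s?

1090 kg/s

butadiene in S11: m_A = 1432×0.774 + (1−0.046)·(1−0.731)·m_A, so m_A = 1108.4/0.7434 = 1491 kg/s.
Product S4 = 0.731×1491 = 1089.9 kg/s.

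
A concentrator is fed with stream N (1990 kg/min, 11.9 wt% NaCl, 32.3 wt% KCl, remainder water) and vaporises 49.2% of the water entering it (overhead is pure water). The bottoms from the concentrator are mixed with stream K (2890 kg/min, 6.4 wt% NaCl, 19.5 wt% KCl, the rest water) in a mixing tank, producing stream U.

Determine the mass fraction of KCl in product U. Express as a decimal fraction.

Vapour removed = 0.492×0.558×1990 = 546.33 kg/min; concentrate = 1443.7 kg/min.
KCl reaching the mixer = 642.77 (from concentrate) + 2890×0.195 = 1206.3 kg/min.
Product flow = 1443.7 + 2890 = 4333.7 kg/min; KCl fraction = 0.278.

0.278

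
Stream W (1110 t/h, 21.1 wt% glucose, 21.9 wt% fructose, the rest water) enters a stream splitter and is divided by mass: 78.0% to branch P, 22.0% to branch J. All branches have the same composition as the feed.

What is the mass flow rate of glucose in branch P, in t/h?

Branch P total = 0.780×1110 = 865.8 t/h.
glucose in P = 0.211×865.8 = 182.68 t/h.

182.7 t/h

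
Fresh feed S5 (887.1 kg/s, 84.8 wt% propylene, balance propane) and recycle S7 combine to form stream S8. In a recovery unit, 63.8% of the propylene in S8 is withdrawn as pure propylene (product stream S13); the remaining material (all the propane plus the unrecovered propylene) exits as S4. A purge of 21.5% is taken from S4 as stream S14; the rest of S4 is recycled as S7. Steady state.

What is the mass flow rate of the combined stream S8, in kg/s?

1678 kg/s

propane enters only via S5 and leaves only via the purge: 887.1×0.152 = 0.215×(propane in S4), and the recovery unit passes all propane, so propane in S8 = propane in S4 = 627.16 kg/s.
propylene in S8: m_A = 887.1×0.848 + (1−0.215)·(1−0.638)·m_A, so m_A = 752.26/0.7158 = 1050.9 kg/s.
S8 = 1050.9 + 627.16 = 1678.1 kg/s.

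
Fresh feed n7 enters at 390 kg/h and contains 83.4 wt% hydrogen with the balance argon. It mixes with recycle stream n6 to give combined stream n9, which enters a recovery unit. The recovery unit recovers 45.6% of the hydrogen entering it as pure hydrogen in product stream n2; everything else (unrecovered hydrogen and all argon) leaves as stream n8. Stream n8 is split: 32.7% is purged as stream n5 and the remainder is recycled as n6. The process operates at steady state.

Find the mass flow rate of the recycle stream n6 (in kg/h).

321.1 kg/h

argon enters only via n7 and leaves only via the purge: 390×0.166 = 0.327×(argon in n8), and the recovery unit passes all argon, so argon in n9 = argon in n8 = 197.98 kg/h.
hydrogen in n9: m_A = 390×0.834 + (1−0.327)·(1−0.456)·m_A, so m_A = 325.26/0.6339 = 513.12 kg/h.
n8 = (1−0.456)×513.12 + 197.98 = 477.12 kg/h.
Recycle n6 = (1−0.327)×477.12 = 321.1 kg/h.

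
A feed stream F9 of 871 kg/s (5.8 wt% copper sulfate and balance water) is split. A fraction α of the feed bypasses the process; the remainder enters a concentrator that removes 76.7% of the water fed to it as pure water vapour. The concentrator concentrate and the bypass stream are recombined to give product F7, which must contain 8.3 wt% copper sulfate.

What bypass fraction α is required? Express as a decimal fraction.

All 871×0.058 = 50.518 kg/s of copper sulfate reaches F7, so F7 = 50.518/0.083 = 608.65 kg/s and vapour = 262.35 kg/s.
The evaporator receives (1−α)·871 of feed at 0.942 water and removes 0.767 of that water:
0.767×0.942×(1−α)×871 = 262.35
(1−α) = 262.35/629.31 = 0.4169;  α = 0.5831.

0.583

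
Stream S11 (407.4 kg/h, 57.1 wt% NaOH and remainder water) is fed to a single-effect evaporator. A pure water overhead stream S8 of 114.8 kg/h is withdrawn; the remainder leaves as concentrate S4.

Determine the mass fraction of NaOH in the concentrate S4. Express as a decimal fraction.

0.795

NaOH is not removed: 407.4×0.571 = 232.63 kg/h of NaOH enters S4.
Concentrate = 407.4 − 114.8 = 292.6 kg/h.
Mass fraction = 232.63/292.6 = 0.795.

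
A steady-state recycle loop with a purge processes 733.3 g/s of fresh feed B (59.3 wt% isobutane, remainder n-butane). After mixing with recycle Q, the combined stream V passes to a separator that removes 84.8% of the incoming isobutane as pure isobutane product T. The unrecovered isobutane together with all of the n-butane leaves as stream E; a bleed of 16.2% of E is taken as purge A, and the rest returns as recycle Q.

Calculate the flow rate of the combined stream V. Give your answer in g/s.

2341 g/s

n-butane enters only via B and leaves only via the purge: 733.3×0.407 = 0.162×(n-butane in E), and the separator passes all n-butane, so n-butane in V = n-butane in E = 1842.3 g/s.
isobutane in V: m_A = 733.3×0.593 + (1−0.162)·(1−0.848)·m_A, so m_A = 434.85/0.8726 = 498.32 g/s.
V = 498.32 + 1842.3 = 2340.6 g/s.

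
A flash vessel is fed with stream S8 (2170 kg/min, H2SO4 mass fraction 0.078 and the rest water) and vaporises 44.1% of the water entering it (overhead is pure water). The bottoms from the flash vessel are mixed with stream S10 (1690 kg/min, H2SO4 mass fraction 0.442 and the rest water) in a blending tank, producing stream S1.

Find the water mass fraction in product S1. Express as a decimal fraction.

Vapour removed = 0.441×0.922×2170 = 882.33 kg/min; concentrate = 1287.7 kg/min.
water reaching the mixer = 1118.4 (from concentrate) + 1690×0.558 = 2061.4 kg/min.
Product flow = 1287.7 + 1690 = 2977.7 kg/min; water fraction = 0.692.

0.692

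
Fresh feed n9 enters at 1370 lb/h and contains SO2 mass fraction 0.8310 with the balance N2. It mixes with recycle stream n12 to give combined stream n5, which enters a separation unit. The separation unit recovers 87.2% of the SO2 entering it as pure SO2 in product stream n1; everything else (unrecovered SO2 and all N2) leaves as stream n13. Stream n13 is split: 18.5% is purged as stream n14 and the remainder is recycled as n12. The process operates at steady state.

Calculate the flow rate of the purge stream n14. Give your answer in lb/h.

N2 enters only via n9 and leaves only via the purge: 1370×0.169 = 0.185×(N2 in n13), and the separation unit passes all N2, so N2 in n5 = N2 in n13 = 1251.5 lb/h.
SO2 in n5: m_A = 1370×0.831 + (1−0.185)·(1−0.872)·m_A, so m_A = 1138.5/0.8957 = 1271.1 lb/h.
n13 = (1−0.872)×1271.1 + 1251.5 = 1414.2 lb/h.
Purge n14 = 0.185×1414.2 = 261.63 lb/h.

261.6 lb/h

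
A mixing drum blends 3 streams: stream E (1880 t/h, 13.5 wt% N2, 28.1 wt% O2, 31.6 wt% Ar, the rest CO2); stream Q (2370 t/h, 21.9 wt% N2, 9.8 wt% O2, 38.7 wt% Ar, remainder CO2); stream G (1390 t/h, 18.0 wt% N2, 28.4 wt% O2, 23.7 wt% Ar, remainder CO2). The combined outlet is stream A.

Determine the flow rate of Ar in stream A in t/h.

Ar out = Ar in = 1880×0.316 + 2370×0.387 + 1390×0.237 = 1840.7 t/h.

1841 t/h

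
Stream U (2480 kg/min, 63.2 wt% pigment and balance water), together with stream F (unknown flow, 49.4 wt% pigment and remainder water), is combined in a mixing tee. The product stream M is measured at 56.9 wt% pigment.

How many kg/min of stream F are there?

2083 kg/min

Let F be the unknown flow. Total out = 2480 + F.
pigment balance: 1567.4 + 0.494·F = 0.569·(2480 + F)
(0.494 − 0.569)·F = 0.569×2480 − 1567.4 = -156.24
F = -156.24 / -0.075 = 2083.2 kg/min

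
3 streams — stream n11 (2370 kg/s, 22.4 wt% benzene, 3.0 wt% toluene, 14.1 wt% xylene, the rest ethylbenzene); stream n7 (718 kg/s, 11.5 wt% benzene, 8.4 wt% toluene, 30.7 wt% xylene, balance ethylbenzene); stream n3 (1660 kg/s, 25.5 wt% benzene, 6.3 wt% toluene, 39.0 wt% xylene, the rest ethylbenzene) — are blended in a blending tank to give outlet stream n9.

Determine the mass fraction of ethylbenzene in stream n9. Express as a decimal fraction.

0.479

Total flow out = 2370 + 718 + 1660 = 4748 kg/s.
ethylbenzene in = 2370×0.605 + 718×0.494 + 1660×0.292 = 2273.3 kg/s.
ethylbenzene mass fraction in n9 = 2273.3/4748 = 0.479.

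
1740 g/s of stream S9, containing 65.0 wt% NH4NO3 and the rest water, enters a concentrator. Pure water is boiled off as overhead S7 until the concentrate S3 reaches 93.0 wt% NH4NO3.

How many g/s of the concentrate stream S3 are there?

1216 g/s

NH4NO3 is conserved: 1740×0.650 = 1131 g/s all reports to the concentrate.
Concentrate = 1131/(target fraction) = 1216.1 g/s.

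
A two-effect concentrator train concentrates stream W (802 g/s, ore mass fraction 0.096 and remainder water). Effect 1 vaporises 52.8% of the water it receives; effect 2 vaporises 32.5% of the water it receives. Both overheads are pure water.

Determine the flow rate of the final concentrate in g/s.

water in feed = 802×0.904 = 725.01 g/s.
After stage 1: water left = (1−0.528)×725.01 = 342.2; stream total = 419.2 g/s.
After stage 2: water left = (1−0.325)×342.2 = 230.99; final concentrate = 307.98 g/s.

308 g/s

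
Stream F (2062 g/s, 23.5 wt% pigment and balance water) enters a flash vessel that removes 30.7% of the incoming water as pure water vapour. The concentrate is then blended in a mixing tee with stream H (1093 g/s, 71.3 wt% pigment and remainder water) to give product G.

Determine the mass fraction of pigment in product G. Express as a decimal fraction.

Vapour removed = 0.307×0.765×2062 = 484.27 g/s; concentrate = 1577.7 g/s.
pigment reaching the mixer = 484.57 (from concentrate) + 1093×0.713 = 1263.9 g/s.
Product flow = 1577.7 + 1093 = 2670.7 g/s; pigment fraction = 0.4732.

0.4732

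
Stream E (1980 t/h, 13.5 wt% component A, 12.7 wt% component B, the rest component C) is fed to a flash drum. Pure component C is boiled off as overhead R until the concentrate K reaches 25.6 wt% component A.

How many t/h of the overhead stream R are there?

935.9 t/h

component A is conserved: 1980×0.135 = 267.3 t/h all reports to the concentrate.
Concentrate = 267.3/(target fraction) = 1044.1 t/h.
Overhead = 1980 − 1044.1 = 935.86 t/h.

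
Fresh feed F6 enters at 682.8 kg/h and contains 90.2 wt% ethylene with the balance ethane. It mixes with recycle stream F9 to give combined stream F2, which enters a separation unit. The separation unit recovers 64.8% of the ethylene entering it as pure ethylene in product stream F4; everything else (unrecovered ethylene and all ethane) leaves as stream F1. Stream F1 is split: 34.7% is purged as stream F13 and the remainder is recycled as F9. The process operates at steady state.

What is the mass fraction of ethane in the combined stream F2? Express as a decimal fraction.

0.194

ethane enters only via F6 and leaves only via the purge: 682.8×0.098 = 0.347×(ethane in F1), and the separation unit passes all ethane, so ethane in F2 = ethane in F1 = 192.84 kg/h.
ethylene in F2: m_A = 682.8×0.902 + (1−0.347)·(1−0.648)·m_A, so m_A = 615.89/0.7701 = 799.7 kg/h.
F2 = 799.7 + 192.84 = 992.54 kg/h.
ethane fraction in F2 = 192.84/992.54 = 0.194.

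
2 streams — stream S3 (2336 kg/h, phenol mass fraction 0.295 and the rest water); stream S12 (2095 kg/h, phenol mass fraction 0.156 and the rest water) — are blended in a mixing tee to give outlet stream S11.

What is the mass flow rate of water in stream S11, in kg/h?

3415 kg/h

water out = water in = 2336×0.705 + 2095×0.844 = 3415.1 kg/h.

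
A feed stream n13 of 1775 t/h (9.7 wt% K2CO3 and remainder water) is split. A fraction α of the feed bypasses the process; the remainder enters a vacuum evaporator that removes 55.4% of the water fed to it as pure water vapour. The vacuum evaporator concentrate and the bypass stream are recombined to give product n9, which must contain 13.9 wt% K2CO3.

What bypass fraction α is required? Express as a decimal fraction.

All 1775×0.097 = 172.18 t/h of K2CO3 reaches n9, so n9 = 172.18/0.139 = 1238.7 t/h and vapour = 536.33 t/h.
The evaporator receives (1−α)·1775 of feed at 0.903 water and removes 0.554 of that water:
0.554×0.903×(1−α)×1775 = 536.33
(1−α) = 536.33/887.97 = 0.6040;  α = 0.3960.

0.396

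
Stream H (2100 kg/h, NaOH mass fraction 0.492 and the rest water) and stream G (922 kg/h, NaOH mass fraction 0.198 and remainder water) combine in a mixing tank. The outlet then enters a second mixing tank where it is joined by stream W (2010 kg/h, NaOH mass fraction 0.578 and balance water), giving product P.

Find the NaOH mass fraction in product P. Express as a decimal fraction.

Overall, product flow = 5032 kg/h.
NaOH in = 2100×0.492 + 922×0.198 + 2010×0.578 = 2377.5 kg/h.
NaOH fraction in P = 0.472.

0.472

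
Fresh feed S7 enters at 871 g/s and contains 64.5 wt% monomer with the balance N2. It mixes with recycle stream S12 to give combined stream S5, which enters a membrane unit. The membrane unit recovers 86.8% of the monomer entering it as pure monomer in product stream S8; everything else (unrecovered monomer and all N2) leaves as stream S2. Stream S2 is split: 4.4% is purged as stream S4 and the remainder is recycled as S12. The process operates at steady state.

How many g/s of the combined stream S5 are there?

N2 enters only via S7 and leaves only via the purge: 871×0.355 = 0.044×(N2 in S2), and the membrane unit passes all N2, so N2 in S5 = N2 in S2 = 7027.4 g/s.
monomer in S5: m_A = 871×0.645 + (1−0.044)·(1−0.868)·m_A, so m_A = 561.79/0.8738 = 642.93 g/s.
S5 = 642.93 + 7027.4 = 7670.3 g/s.

7670 g/s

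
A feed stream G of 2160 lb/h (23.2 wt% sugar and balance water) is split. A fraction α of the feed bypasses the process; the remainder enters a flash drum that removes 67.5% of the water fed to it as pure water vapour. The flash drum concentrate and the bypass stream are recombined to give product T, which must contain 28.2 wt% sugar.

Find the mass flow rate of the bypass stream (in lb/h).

1421 lb/h

All 2160×0.232 = 501.12 lb/h of sugar reaches T, so T = 501.12/0.282 = 1777 lb/h and vapour = 382.98 lb/h.
The evaporator receives (1−α)·2160 of feed at 0.768 water and removes 0.675 of that water:
0.675×0.768×(1−α)×2160 = 382.98
(1−α) = 382.98/1119.7 = 0.3420;  α = 0.6580.
Bypass flow = 0.6580×2160 = 1421.2 lb/h.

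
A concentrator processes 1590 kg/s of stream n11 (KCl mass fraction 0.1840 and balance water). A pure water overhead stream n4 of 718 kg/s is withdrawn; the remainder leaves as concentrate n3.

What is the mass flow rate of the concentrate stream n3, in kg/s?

872 kg/s

Concentrate = 1590 − 718 = 872 kg/s.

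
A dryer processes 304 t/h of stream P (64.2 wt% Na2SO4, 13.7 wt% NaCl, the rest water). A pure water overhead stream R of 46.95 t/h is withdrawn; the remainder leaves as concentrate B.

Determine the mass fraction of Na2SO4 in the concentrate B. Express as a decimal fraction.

0.759

Na2SO4 is not removed: 304×0.642 = 195.17 t/h of Na2SO4 enters B.
Concentrate = 304 − 46.95 = 257.05 t/h.
Mass fraction = 195.17/257.05 = 0.759.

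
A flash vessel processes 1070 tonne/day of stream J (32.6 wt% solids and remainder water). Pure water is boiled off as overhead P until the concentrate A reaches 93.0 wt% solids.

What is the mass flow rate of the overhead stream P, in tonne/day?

solids is conserved: 1070×0.326 = 348.82 tonne/day all reports to the concentrate.
Concentrate = 348.82/(target fraction) = 375.08 tonne/day.
Overhead = 1070 − 375.08 = 694.92 tonne/day.

694.9 tonne/day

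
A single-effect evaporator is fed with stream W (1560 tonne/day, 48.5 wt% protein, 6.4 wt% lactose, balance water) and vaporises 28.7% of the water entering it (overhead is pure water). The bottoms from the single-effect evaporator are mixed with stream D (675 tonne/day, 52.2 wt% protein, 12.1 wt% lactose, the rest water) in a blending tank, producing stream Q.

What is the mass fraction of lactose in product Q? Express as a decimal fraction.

0.089

Vapour removed = 0.287×0.451×1560 = 201.92 tonne/day; concentrate = 1358.1 tonne/day.
lactose reaching the mixer = 99.84 (from concentrate) + 675×0.121 = 181.51 tonne/day.
Product flow = 1358.1 + 675 = 2033.1 tonne/day; lactose fraction = 0.089.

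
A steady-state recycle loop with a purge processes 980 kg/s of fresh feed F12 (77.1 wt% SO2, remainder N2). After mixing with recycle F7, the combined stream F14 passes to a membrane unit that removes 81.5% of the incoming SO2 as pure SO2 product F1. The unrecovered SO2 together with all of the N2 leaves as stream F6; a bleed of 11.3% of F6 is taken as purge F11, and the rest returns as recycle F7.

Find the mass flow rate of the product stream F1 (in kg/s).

736.7 kg/s

SO2 in F14: m_A = 980×0.771 + (1−0.113)·(1−0.815)·m_A, so m_A = 755.58/0.8359 = 903.91 kg/s.
Product F1 = 0.815×903.91 = 736.68 kg/s.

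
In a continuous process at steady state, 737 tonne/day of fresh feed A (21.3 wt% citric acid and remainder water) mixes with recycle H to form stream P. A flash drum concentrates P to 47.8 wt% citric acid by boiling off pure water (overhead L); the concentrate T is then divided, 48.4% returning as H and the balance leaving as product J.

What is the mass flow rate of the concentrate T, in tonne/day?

636.5 tonne/day

Overall citric acid balance (none leaves overhead): citric acid in fresh feed = citric acid in product, i.e. 737×0.213 = (1−0.484)·T·0.478.
T = 156.98/(0.478×0.516) = 636.46 tonne/day.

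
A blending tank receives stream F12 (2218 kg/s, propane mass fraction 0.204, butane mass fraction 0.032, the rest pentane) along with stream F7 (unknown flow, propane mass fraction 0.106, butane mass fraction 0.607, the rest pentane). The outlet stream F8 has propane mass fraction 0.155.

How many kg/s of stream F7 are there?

Let F7 be the unknown flow. Total out = 2218 + F7.
propane balance: 452.47 + 0.106·F7 = 0.155·(2218 + F7)
(0.106 − 0.155)·F7 = 0.155×2218 − 452.47 = -108.68
F7 = -108.68 / -0.049 = 2218 kg/s

2218 kg/s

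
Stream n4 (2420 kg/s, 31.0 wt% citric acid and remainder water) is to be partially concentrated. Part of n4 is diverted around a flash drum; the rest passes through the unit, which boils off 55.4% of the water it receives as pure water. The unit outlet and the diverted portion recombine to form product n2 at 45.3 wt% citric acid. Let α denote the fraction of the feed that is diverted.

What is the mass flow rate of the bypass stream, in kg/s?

All 2420×0.310 = 750.2 kg/s of citric acid reaches n2, so n2 = 750.2/0.453 = 1656.1 kg/s and vapour = 763.93 kg/s.
The evaporator receives (1−α)·2420 of feed at 0.690 water and removes 0.554 of that water:
0.554×0.690×(1−α)×2420 = 763.93
(1−α) = 763.93/925.07 = 0.8258;  α = 0.1742.
Bypass flow = 0.1742×2420 = 421.55 kg/s.

421.5 kg/s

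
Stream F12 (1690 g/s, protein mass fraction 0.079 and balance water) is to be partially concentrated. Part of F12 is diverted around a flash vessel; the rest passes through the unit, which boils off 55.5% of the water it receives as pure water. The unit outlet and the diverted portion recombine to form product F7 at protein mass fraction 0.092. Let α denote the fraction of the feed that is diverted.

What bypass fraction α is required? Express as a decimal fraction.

0.724

All 1690×0.079 = 133.51 g/s of protein reaches F7, so F7 = 133.51/0.092 = 1451.2 g/s and vapour = 238.8 g/s.
The evaporator receives (1−α)·1690 of feed at 0.921 water and removes 0.555 of that water:
0.555×0.921×(1−α)×1690 = 238.8
(1−α) = 238.8/863.85 = 0.2764;  α = 0.7236.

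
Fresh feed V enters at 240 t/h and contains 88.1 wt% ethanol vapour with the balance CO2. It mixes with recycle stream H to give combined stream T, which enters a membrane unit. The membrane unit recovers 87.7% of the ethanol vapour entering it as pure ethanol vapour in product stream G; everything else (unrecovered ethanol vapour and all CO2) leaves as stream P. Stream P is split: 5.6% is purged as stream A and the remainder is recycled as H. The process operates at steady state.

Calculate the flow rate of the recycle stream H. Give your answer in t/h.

CO2 enters only via V and leaves only via the purge: 240×0.119 = 0.056×(CO2 in P), and the membrane unit passes all CO2, so CO2 in T = CO2 in P = 510 t/h.
ethanol vapour in T: m_A = 240×0.881 + (1−0.056)·(1−0.877)·m_A, so m_A = 211.44/0.8839 = 239.22 t/h.
P = (1−0.877)×239.22 + 510 = 539.42 t/h.
Recycle H = (1−0.056)×539.42 = 509.22 t/h.

509.2 t/h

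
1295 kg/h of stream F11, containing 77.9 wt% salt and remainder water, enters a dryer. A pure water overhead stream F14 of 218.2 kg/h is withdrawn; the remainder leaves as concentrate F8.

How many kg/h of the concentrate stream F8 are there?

Concentrate = 1295 − 218.2 = 1076.8 kg/h.

1077 kg/h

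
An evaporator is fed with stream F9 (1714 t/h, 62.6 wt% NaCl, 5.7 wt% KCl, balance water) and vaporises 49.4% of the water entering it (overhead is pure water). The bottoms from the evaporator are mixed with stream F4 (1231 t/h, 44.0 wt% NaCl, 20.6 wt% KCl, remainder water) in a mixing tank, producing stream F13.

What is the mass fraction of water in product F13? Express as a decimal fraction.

0.266

Vapour removed = 0.494×0.317×1714 = 268.41 t/h; concentrate = 1445.6 t/h.
water reaching the mixer = 274.93 (from concentrate) + 1231×0.354 = 710.7 t/h.
Product flow = 1445.6 + 1231 = 2676.6 t/h; water fraction = 0.266.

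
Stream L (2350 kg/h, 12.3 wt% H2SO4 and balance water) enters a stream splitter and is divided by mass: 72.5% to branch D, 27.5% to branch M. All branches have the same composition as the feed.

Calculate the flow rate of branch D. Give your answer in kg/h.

Branch D flow = 0.725×2350 = 1703.8 kg/h.

1704 kg/h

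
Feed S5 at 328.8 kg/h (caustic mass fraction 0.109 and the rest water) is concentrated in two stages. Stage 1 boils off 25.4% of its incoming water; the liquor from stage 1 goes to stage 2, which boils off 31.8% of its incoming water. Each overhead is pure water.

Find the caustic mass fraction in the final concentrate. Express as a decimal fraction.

water in feed = 328.8×0.891 = 292.96 kg/h.
After stage 1: water left = (1−0.254)×292.96 = 218.55; stream total = 254.39 kg/h.
After stage 2: water left = (1−0.318)×218.55 = 149.05; final concentrate = 184.89 kg/h.
caustic fraction = 35.839/184.89 = 0.194.

0.194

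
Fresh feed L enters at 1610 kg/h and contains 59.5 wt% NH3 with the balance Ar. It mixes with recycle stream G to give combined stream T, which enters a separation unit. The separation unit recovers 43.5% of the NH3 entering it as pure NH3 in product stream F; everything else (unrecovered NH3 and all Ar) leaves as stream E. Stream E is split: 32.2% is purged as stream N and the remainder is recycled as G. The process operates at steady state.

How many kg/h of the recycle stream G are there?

1968 kg/h

Ar enters only via L and leaves only via the purge: 1610×0.405 = 0.322×(Ar in E), and the separation unit passes all Ar, so Ar in T = Ar in E = 2025 kg/h.
NH3 in T: m_A = 1610×0.595 + (1−0.322)·(1−0.435)·m_A, so m_A = 957.95/0.6169 = 1552.8 kg/h.
E = (1−0.435)×1552.8 + 2025 = 2902.3 kg/h.
Recycle G = (1−0.322)×2902.3 = 1967.8 kg/h.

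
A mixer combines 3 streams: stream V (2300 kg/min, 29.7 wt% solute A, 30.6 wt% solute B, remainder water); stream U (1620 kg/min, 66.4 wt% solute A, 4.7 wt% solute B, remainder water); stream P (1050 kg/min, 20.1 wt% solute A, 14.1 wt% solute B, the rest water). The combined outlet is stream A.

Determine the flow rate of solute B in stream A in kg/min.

solute B out = solute B in = 2300×0.306 + 1620×0.047 + 1050×0.141 = 927.99 kg/min.

928 kg/min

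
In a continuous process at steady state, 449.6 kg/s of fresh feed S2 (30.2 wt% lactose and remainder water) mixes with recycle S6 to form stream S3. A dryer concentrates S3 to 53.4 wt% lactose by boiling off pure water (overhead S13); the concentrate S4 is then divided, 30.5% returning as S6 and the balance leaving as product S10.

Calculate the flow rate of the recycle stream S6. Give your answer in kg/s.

111.6 kg/s

Overall lactose balance (none leaves overhead): lactose in fresh feed = lactose in product, i.e. 449.6×0.302 = (1−0.305)·S4·0.534.
S4 = 135.78/(0.534×0.695) = 365.85 kg/s.
Recycle S6 = 0.305×365.85 = 111.59 kg/s.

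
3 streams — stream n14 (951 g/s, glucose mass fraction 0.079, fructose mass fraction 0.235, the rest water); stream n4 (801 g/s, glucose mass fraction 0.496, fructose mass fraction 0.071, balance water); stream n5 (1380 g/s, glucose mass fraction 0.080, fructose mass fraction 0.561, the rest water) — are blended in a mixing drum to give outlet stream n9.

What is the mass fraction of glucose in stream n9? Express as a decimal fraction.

0.186

Total flow out = 951 + 801 + 1380 = 3132 g/s.
glucose in = 951×0.079 + 801×0.496 + 1380×0.080 = 582.83 g/s.
glucose mass fraction in n9 = 582.83/3132 = 0.186.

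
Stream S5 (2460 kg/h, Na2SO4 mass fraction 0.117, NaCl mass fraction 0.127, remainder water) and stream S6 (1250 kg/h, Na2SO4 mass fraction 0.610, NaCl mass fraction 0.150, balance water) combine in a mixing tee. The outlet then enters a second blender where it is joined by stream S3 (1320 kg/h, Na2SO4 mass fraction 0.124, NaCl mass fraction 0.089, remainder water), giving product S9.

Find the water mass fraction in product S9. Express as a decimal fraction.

0.636

Overall, product flow = 5030 kg/h.
water in = 2460×0.756 + 1250×0.240 + 1320×0.787 = 3198.6 kg/h.
water fraction in S9 = 0.636.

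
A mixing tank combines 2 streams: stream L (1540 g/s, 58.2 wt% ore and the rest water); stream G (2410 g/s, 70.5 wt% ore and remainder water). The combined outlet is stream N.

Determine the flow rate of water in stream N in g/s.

1355 g/s

water out = water in = 1540×0.418 + 2410×0.295 = 1354.7 g/s.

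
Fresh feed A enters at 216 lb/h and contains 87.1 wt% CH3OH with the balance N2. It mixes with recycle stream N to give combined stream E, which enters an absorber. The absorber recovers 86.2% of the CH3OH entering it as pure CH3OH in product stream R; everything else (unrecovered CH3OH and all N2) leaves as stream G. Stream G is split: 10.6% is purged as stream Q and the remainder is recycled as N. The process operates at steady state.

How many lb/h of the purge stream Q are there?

N2 enters only via A and leaves only via the purge: 216×0.129 = 0.106×(N2 in G), and the absorber passes all N2, so N2 in E = N2 in G = 262.87 lb/h.
CH3OH in E: m_A = 216×0.871 + (1−0.106)·(1−0.862)·m_A, so m_A = 188.14/0.8766 = 214.61 lb/h.
G = (1−0.862)×214.61 + 262.87 = 292.48 lb/h.
Purge Q = 0.106×292.48 = 31.003 lb/h.

31 lb/h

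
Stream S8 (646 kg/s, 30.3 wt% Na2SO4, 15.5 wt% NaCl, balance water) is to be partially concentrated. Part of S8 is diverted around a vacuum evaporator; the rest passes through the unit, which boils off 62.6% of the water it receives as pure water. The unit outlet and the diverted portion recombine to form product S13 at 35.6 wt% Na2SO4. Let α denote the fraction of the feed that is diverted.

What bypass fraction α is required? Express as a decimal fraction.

All 646×0.303 = 195.74 kg/s of Na2SO4 reaches S13, so S13 = 195.74/0.356 = 549.83 kg/s and vapour = 96.174 kg/s.
The evaporator receives (1−α)·646 of feed at 0.542 water and removes 0.626 of that water:
0.626×0.542×(1−α)×646 = 96.174
(1−α) = 96.174/219.18 = 0.4388;  α = 0.5612.

0.561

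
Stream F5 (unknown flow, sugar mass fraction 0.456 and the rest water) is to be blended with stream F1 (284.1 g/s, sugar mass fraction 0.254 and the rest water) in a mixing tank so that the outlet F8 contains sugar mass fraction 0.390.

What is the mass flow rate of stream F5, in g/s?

585.4 g/s

Let F5 be the unknown flow. Total out = 284.1 + F5.
sugar balance: 72.161 + 0.456·F5 = 0.390·(284.1 + F5)
(0.456 − 0.390)·F5 = 0.390×284.1 − 72.161 = 38.638
F5 = 38.638 / 0.066 = 585.42 g/s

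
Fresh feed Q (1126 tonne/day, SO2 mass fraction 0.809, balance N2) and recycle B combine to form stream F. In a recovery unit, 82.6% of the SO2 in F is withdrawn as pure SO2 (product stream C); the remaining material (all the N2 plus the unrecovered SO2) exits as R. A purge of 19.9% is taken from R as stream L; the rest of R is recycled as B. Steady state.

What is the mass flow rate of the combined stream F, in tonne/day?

2139 tonne/day

N2 enters only via Q and leaves only via the purge: 1126×0.191 = 0.199×(N2 in R), and the recovery unit passes all N2, so N2 in F = N2 in R = 1080.7 tonne/day.
SO2 in F: m_A = 1126×0.809 + (1−0.199)·(1−0.826)·m_A, so m_A = 910.93/0.8606 = 1058.5 tonne/day.
F = 1058.5 + 1080.7 = 2139.2 tonne/day.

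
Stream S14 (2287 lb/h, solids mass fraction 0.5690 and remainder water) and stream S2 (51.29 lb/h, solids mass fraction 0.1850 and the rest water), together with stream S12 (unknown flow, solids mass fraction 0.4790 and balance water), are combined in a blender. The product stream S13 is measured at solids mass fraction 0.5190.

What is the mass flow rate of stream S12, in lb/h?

2430 lb/h

Let S12 be the unknown flow. Total out = 2338.3 + S12.
solids balance: 1310.8 + 0.479·S12 = 0.519·(2338.3 + S12)
(0.479 − 0.519)·S12 = 0.519×2338.3 − 1310.8 = -97.219
S12 = -97.219 / -0.040 = 2430.5 lb/h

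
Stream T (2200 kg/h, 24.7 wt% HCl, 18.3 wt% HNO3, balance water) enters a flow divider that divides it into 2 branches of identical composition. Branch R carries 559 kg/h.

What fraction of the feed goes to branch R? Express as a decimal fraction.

Fraction to R = 559/2200 = 0.2541.

0.254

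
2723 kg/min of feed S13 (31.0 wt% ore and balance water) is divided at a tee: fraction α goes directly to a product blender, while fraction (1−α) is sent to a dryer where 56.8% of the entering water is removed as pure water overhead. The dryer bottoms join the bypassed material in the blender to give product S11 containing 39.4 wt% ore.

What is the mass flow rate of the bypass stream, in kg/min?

All 2723×0.310 = 844.13 kg/min of ore reaches S11, so S11 = 844.13/0.394 = 2142.5 kg/min and vapour = 580.54 kg/min.
The evaporator receives (1−α)·2723 of feed at 0.690 water and removes 0.568 of that water:
0.568×0.690×(1−α)×2723 = 580.54
(1−α) = 580.54/1067.2 = 0.5440;  α = 0.4560.
Bypass flow = 0.4560×2723 = 1241.7 kg/min.

1242 kg/min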